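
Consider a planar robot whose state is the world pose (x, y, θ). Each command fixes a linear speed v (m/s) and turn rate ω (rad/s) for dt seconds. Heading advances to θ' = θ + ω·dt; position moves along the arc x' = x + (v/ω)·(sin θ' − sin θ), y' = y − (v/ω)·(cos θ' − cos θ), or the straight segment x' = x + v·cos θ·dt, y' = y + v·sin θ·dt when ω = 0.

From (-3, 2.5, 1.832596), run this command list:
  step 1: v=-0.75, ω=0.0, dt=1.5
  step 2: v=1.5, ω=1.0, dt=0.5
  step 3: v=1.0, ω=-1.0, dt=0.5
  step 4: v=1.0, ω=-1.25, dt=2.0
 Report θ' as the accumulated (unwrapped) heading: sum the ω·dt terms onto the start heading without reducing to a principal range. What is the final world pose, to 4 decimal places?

(-2.0468, 3.3272, -0.6674)

step 1: θ'=1.8326 (straight) → pose (-2.7088, 1.4133, 1.8326)
step 2: θ'=2.3326 (R=1.5000) → pose (-3.0723, 2.0604, 2.3326)
step 3: θ'=1.8326 (R=-1.0000) → pose (-3.3147, 2.4918, 1.8326)
step 4: θ'=-0.6674 (R=-0.8000) → pose (-2.0468, 3.3272, -0.6674)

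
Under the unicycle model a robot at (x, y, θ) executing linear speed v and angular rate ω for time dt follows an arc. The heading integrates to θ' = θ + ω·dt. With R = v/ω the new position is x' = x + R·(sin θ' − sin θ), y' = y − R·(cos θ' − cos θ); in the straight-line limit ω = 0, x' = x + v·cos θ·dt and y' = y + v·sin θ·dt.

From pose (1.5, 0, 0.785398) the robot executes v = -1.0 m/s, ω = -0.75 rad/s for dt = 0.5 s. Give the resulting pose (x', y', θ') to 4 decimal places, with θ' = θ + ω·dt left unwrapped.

(1.0892, -0.2798, 0.4104)

θ' = 0.7854 + -0.75·0.5 = 0.4104
R = v/ω = -1.0/-0.75 = 1.3333
x' = 1.5 + 1.3333·(sin 0.4104 − sin 0.7854) = 1.0892
y' = 0 − 1.3333·(cos 0.4104 − cos 0.7854) = -0.2798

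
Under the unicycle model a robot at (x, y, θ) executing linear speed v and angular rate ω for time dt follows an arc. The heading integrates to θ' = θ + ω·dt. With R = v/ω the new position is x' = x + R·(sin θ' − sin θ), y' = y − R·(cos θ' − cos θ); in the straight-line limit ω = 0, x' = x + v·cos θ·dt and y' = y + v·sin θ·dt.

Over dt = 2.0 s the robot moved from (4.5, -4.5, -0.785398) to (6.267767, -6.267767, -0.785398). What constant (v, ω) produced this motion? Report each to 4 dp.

v = 1.2500, ω = 0.0000

Δθ = -0.785398 − -0.785398 = 0.000000
ω = Δθ/dt = 0.000000/2.0 = 0.0000
ω = 0 → v = (Δx·cos θ + Δy·sin θ)/dt = 1.2500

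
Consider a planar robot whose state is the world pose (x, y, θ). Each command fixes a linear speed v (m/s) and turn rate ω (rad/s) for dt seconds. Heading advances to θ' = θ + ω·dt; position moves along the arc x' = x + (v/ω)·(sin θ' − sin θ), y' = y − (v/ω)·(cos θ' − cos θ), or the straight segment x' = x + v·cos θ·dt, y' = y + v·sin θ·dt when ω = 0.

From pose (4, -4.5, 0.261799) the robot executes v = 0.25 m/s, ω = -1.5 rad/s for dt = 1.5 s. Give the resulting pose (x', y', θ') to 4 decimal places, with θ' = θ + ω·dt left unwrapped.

(4.1955, -4.7286, -1.9882)

θ' = 0.2618 + -1.5·1.5 = -1.9882
R = v/ω = 0.25/-1.5 = -0.1667
x' = 4 + -0.1667·(sin -1.9882 − sin 0.2618) = 4.1955
y' = -4.5 − -0.1667·(cos -1.9882 − cos 0.2618) = -4.7286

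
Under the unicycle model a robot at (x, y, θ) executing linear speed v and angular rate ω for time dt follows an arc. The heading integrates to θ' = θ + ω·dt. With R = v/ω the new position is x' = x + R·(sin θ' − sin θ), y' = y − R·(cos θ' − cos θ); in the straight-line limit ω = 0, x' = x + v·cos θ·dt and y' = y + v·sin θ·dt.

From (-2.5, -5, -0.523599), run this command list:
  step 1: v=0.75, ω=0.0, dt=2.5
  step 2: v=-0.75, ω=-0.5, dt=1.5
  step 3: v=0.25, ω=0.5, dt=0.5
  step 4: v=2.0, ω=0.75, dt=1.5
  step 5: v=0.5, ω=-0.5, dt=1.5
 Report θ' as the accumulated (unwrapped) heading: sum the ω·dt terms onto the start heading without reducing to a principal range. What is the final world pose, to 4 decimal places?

step 1: θ'=-0.5236 (straight) → pose (-0.8762, -5.9375, -0.5236)
step 2: θ'=-1.2736 (R=1.5000) → pose (-1.5604, -5.0777, -1.2736)
step 3: θ'=-1.0236 (R=0.5000) → pose (-1.5094, -5.1915, -1.0236)
step 4: θ'=0.1014 (R=2.6667) → pose (1.0379, -6.4570, 0.1014)
step 5: θ'=-0.6486 (R=-1.0000) → pose (1.7432, -6.6549, -0.6486)

(1.7432, -6.6549, -0.6486)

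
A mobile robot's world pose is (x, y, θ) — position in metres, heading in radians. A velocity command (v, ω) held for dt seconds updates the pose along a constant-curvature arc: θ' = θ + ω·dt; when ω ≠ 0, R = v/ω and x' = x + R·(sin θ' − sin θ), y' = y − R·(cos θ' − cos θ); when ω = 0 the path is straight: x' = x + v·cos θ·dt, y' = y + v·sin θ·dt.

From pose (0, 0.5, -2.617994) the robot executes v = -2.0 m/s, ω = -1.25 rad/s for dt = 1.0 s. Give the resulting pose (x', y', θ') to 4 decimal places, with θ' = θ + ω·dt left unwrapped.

(1.8627, 0.3105, -3.8680)

θ' = -2.6180 + -1.25·1.0 = -3.8680
R = v/ω = -2.0/-1.25 = 1.6000
x' = 0 + 1.6000·(sin -3.8680 − sin -2.6180) = 1.8627
y' = 0.5 − 1.6000·(cos -3.8680 − cos -2.6180) = 0.3105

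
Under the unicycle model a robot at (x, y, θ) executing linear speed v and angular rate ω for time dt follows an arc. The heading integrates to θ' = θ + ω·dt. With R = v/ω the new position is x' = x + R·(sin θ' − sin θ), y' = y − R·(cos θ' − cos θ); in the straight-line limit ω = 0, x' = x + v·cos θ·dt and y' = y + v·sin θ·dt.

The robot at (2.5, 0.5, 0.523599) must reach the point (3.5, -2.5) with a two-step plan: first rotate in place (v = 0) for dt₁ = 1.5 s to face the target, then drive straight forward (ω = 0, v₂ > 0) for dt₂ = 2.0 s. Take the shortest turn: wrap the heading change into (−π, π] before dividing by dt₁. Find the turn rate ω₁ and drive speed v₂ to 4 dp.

heading to target = atan2(-2.5−0.5, 3.5−2.5) = -1.2490
Δθ = wrap(-1.2490 − 0.5236) = -1.7726; ω₁ = Δθ/dt₁ = -1.1818
distance = √((3.5−2.5)² + (-2.5−0.5)²) = 3.1623; v₂ = distance/dt₂ = 1.5811

ω₁ = -1.1818, v₂ = 1.5811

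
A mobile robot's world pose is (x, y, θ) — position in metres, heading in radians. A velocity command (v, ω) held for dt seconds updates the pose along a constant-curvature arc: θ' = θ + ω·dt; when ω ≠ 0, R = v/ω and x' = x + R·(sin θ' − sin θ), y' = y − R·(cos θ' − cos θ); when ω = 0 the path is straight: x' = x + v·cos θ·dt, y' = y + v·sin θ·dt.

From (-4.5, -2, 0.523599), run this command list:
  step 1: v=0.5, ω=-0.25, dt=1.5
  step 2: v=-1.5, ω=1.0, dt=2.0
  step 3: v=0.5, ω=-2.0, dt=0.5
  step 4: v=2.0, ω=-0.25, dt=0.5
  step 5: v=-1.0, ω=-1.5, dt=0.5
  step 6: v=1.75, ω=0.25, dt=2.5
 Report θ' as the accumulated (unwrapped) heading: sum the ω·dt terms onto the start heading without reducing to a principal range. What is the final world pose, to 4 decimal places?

step 1: θ'=0.1486 (R=-2.0000) → pose (-3.7961, -1.7541, 0.1486)
step 2: θ'=2.1486 (R=-1.5000) → pose (-4.8305, -4.0568, 2.1486)
step 3: θ'=1.1486 (R=-0.2500) → pose (-4.8492, -3.8179, 1.1486)
step 4: θ'=1.0236 (R=-8.0000) → pose (-4.3835, -2.9336, 1.0236)
step 5: θ'=0.2736 (R=0.6667) → pose (-4.7727, -3.2286, 0.2736)
step 6: θ'=0.8986 (R=7.0000) → pose (-1.1869, -0.8479, 0.8986)

(-1.1869, -0.8479, 0.8986)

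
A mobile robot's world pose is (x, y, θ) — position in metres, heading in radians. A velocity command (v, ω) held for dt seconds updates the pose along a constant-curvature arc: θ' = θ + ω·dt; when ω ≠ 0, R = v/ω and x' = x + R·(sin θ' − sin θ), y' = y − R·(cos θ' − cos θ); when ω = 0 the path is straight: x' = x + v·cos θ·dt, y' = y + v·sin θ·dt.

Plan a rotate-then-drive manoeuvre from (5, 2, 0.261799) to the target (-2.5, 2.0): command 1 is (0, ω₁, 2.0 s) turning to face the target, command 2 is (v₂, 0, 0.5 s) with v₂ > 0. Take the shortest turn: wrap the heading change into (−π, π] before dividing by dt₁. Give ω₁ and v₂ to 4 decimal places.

heading to target = atan2(2−2, -2.5−5) = 3.1416
Δθ = wrap(3.1416 − 0.2618) = 2.8798; ω₁ = Δθ/dt₁ = 1.4399
distance = √((-2.5−5)² + (2−2)²) = 7.5000; v₂ = distance/dt₂ = 15.0000

ω₁ = 1.4399, v₂ = 15.0000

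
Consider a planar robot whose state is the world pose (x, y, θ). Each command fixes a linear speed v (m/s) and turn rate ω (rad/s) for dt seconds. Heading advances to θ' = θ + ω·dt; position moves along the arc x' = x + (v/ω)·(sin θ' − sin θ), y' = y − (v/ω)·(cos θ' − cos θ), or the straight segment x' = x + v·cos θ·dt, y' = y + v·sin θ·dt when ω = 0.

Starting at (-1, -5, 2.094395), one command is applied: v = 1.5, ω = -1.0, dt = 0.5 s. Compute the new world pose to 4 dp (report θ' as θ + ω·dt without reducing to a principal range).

(-1.2005, -4.2854, 1.5944)

θ' = 2.0944 + -1.0·0.5 = 1.5944
R = v/ω = 1.5/-1.0 = -1.5000
x' = -1 + -1.5000·(sin 1.5944 − sin 2.0944) = -1.2005
y' = -5 − -1.5000·(cos 1.5944 − cos 2.0944) = -4.2854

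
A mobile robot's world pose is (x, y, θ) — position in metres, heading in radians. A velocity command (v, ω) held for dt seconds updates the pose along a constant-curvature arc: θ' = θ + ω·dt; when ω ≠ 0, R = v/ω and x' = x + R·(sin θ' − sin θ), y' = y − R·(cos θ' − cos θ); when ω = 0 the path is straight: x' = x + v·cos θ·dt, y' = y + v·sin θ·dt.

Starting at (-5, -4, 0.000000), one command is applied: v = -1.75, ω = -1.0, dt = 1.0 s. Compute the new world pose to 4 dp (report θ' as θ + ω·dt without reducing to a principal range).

θ' = 0.0000 + -1.0·1.0 = -1.0000
R = v/ω = -1.75/-1.0 = 1.7500
x' = -5 + 1.7500·(sin -1.0000 − sin 0.0000) = -6.4726
y' = -4 − 1.7500·(cos -1.0000 − cos 0.0000) = -3.1955

(-6.4726, -3.1955, -1.0000)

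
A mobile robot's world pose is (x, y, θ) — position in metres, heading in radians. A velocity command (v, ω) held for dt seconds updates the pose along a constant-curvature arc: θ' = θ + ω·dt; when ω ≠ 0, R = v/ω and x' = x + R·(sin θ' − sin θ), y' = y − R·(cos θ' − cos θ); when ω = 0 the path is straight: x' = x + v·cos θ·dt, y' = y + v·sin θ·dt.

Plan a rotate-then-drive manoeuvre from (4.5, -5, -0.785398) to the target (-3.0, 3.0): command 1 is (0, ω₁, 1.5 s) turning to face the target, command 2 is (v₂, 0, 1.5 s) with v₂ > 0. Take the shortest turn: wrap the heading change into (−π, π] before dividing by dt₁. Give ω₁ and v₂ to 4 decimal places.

heading to target = atan2(3−-5, -3−4.5) = 2.3239
Δθ = wrap(2.3239 − -0.7854) = 3.1093; ω₁ = Δθ/dt₁ = 2.0729
distance = √((-3−4.5)² + (3−-5)²) = 10.9659; v₂ = distance/dt₂ = 7.3106

ω₁ = 2.0729, v₂ = 7.3106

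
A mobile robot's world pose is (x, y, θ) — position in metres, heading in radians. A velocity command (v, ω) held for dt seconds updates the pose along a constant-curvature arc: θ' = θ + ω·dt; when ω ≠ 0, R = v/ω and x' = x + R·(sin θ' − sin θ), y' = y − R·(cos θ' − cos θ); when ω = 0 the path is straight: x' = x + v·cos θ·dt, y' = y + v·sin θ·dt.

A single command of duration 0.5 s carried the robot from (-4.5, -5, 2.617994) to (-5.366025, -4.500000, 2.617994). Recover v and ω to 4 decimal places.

Δθ = 2.617994 − 2.617994 = 0.000000
ω = Δθ/dt = 0.000000/0.5 = 0.0000
ω = 0 → v = (Δx·cos θ + Δy·sin θ)/dt = 2.0000

v = 2.0000, ω = 0.0000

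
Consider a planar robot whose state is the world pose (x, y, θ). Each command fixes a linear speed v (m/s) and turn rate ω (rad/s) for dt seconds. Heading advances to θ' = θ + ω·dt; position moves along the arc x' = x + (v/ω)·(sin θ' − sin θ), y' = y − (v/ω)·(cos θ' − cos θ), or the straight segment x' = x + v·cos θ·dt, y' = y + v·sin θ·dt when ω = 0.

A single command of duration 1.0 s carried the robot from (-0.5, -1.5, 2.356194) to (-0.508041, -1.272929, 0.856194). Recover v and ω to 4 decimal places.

Δθ = 0.856194 − 2.356194 = -1.500000
ω = Δθ/dt = -1.500000/1.0 = -1.5000
R = −Δy/(cos θ' − cos θ) = -0.1667
v = R·ω = -0.1667·-1.5000 = 0.2500

v = 0.2500, ω = -1.5000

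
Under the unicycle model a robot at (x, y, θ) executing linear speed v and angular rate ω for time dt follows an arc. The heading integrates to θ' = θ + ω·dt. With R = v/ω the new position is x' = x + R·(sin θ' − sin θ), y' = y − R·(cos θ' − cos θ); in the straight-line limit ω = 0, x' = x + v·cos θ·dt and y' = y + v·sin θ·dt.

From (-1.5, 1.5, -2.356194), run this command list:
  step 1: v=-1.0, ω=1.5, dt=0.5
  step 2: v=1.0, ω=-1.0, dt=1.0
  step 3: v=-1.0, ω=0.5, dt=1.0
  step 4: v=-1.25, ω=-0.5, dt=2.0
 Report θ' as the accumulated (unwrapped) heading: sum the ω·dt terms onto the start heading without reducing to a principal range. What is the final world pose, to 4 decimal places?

(0.9671, 3.0459, -3.1062)

step 1: θ'=-1.6062 (R=-0.6667) → pose (-1.3052, 1.9478, -1.6062)
step 2: θ'=-2.6062 (R=-1.0000) → pose (-1.7943, 1.1231, -2.6062)
step 3: θ'=-2.1062 (R=-2.0000) → pose (-1.0946, 1.8229, -2.1062)
step 4: θ'=-3.1062 (R=2.5000) → pose (0.9671, 3.0459, -3.1062)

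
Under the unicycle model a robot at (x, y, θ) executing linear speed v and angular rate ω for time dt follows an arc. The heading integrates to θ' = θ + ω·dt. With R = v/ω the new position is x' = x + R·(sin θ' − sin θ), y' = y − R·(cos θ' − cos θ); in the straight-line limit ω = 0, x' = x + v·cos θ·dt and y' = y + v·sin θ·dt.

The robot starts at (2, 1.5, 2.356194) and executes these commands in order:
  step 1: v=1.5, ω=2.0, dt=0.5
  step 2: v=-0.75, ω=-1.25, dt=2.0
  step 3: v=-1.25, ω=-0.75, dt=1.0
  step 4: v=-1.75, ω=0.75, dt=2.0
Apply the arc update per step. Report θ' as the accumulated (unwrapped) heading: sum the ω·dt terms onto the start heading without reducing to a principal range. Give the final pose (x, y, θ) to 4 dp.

step 1: θ'=3.3562 (R=0.7500) → pose (1.3100, 1.7025, 3.3562)
step 2: θ'=0.8562 (R=0.6000) → pose (1.8909, 0.7230, 0.8562)
step 3: θ'=0.1062 (R=1.6667) → pose (0.8087, 0.1580, 0.1062)
step 4: θ'=1.6062 (R=-2.3333) → pose (-1.2759, -2.2448, 1.6062)

(-1.2759, -2.2448, 1.6062)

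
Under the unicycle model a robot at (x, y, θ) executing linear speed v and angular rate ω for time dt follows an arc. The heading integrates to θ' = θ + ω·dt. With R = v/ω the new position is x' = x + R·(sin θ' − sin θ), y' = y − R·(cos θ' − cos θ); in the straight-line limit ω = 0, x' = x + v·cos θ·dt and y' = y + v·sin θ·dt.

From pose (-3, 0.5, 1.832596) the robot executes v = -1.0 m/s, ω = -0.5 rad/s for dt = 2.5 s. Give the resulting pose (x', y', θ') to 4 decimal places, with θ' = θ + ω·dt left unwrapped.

(-3.8315, -1.6877, 0.5826)

θ' = 1.8326 + -0.5·2.5 = 0.5826
R = v/ω = -1.0/-0.5 = 2.0000
x' = -3 + 2.0000·(sin 0.5826 − sin 1.8326) = -3.8315
y' = 0.5 − 2.0000·(cos 0.5826 − cos 1.8326) = -1.6877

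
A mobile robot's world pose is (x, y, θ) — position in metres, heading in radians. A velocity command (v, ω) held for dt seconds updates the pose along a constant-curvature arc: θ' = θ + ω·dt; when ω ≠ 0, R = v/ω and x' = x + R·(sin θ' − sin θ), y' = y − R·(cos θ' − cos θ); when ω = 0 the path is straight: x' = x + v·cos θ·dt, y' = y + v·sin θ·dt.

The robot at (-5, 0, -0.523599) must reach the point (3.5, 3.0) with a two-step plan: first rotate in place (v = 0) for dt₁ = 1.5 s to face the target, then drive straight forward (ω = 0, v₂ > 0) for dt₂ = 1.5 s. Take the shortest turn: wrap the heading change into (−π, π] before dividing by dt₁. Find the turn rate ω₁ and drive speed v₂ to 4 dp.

ω₁ = 0.5753, v₂ = 6.0093

heading to target = atan2(3−0, 3.5−-5) = 0.3393
Δθ = wrap(0.3393 − -0.5236) = 0.8629; ω₁ = Δθ/dt₁ = 0.5753
distance = √((3.5−-5)² + (3−0)²) = 9.0139; v₂ = distance/dt₂ = 6.0093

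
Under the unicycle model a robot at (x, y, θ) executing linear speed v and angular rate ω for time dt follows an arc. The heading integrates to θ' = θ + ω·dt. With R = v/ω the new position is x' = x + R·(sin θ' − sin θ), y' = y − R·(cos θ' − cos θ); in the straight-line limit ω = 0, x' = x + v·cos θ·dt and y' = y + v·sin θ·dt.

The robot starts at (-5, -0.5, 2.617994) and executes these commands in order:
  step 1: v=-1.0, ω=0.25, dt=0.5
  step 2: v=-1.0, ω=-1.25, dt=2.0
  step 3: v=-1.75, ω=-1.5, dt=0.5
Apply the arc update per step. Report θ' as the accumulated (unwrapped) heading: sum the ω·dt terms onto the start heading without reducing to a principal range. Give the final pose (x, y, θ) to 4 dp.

(-5.5177, -2.1236, -0.5070)

step 1: θ'=2.7430 (R=-4.0000) → pose (-4.5525, -0.7223, 2.7430)
step 2: θ'=0.2430 (R=0.8000) → pose (-4.6705, -2.2361, 0.2430)
step 3: θ'=-0.5070 (R=1.1667) → pose (-5.5177, -2.1236, -0.5070)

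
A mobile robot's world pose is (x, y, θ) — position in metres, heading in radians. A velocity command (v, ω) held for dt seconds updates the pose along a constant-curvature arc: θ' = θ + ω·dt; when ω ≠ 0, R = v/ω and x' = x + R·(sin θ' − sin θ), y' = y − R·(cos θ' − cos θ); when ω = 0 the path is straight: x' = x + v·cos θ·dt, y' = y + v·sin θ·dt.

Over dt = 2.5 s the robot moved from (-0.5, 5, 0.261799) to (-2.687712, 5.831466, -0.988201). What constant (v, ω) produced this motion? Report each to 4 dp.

Δθ = -0.988201 − 0.261799 = -1.250000
ω = Δθ/dt = -1.250000/2.5 = -0.5000
R = Δx/(sin θ' − sin θ) = 2.0000
v = R·ω = 2.0000·-0.5000 = -1.0000

v = -1.0000, ω = -0.5000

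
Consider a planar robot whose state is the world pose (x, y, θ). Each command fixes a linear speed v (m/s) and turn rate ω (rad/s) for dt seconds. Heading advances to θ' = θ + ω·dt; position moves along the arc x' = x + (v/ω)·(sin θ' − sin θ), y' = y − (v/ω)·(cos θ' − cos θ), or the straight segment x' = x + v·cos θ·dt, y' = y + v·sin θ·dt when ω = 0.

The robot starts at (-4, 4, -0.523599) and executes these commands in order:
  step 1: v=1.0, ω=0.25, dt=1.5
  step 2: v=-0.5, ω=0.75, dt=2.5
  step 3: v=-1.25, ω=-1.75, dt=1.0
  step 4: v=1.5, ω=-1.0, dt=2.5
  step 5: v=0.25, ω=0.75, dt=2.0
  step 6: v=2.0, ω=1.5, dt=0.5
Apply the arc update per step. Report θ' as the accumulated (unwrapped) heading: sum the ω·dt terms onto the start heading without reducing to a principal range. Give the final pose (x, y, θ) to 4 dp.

step 1: θ'=-0.1486 (R=4.0000) → pose (-2.5922, 3.5082, -0.1486)
step 2: θ'=1.7264 (R=-0.6667) → pose (-3.3495, 2.7455, 1.7264)
step 3: θ'=-0.0236 (R=0.7143) → pose (-4.0720, 1.9208, -0.0236)
step 4: θ'=-2.5236 (R=-1.5000) → pose (-3.2383, -0.8014, -2.5236)
step 5: θ'=-1.0236 (R=0.3333) → pose (-3.3299, -1.2465, -1.0236)
step 6: θ'=-0.2736 (R=1.3333) → pose (-2.5515, -1.8365, -0.2736)

(-2.5515, -1.8365, -0.2736)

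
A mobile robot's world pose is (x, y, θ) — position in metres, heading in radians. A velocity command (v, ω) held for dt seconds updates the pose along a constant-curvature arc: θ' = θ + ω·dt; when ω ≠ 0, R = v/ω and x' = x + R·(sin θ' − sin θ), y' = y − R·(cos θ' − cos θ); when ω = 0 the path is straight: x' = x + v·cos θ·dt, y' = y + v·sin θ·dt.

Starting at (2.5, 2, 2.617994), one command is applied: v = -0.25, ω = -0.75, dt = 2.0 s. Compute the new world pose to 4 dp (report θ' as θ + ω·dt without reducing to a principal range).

θ' = 2.6180 + -0.75·2.0 = 1.1180
R = v/ω = -0.25/-0.75 = 0.3333
x' = 2.5 + 0.3333·(sin 1.1180 − sin 2.6180) = 2.6331
y' = 2 − 0.3333·(cos 1.1180 − cos 2.6180) = 1.5655

(2.6331, 1.5655, 1.1180)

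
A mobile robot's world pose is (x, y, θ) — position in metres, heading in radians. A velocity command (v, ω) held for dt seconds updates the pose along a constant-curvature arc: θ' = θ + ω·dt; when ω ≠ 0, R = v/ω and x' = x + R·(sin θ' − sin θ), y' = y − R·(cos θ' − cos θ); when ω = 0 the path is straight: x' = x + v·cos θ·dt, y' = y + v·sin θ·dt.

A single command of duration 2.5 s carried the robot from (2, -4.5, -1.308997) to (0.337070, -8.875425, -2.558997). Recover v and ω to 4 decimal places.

v = 2.0000, ω = -0.5000

Δθ = -2.558997 − -1.308997 = -1.250000
ω = Δθ/dt = -1.250000/2.5 = -0.5000
R = −Δy/(cos θ' − cos θ) = -4.0000
v = R·ω = -4.0000·-0.5000 = 2.0000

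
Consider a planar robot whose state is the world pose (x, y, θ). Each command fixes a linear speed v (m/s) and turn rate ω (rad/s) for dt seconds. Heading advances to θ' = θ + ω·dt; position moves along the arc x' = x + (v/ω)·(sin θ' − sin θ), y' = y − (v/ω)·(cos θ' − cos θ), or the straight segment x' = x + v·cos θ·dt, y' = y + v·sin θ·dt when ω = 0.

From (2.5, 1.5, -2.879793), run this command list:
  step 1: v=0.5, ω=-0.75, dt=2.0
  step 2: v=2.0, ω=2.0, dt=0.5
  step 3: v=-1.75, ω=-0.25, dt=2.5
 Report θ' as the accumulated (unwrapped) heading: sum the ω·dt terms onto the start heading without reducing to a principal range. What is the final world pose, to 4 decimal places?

step 1: θ'=-4.3798 (R=-0.6667) → pose (1.6973, 1.9263, -4.3798)
step 2: θ'=-3.3798 (R=1.0000) → pose (0.9881, 2.5716, -3.3798)
step 3: θ'=-4.0048 (R=7.0000) → pose (4.6559, 0.3193, -4.0048)

(4.6559, 0.3193, -4.0048)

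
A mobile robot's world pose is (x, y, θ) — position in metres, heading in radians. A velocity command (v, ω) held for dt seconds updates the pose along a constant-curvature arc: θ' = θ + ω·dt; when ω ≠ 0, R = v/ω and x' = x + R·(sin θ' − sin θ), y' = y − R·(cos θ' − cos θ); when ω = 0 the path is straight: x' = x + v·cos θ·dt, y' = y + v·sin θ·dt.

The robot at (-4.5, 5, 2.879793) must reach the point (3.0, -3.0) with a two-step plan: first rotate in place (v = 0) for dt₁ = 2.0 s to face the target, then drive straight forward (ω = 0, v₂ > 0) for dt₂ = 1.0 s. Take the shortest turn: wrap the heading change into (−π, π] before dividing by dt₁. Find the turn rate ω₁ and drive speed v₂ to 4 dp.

heading to target = atan2(-3−5, 3−-4.5) = -0.8176
Δθ = wrap(-0.8176 − 2.8798) = 2.5857; ω₁ = Δθ/dt₁ = 1.2929
distance = √((3−-4.5)² + (-3−5)²) = 10.9659; v₂ = distance/dt₂ = 10.9659

ω₁ = 1.2929, v₂ = 10.9659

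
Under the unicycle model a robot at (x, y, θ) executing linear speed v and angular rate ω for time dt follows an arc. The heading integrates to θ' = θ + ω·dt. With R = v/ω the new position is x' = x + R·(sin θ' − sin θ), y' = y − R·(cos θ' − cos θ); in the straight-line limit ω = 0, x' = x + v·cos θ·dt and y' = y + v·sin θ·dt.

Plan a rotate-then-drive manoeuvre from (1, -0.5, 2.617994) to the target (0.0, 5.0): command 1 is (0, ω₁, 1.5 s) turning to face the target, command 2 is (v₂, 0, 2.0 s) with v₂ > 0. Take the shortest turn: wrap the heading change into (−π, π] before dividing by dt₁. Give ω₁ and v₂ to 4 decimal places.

ω₁ = -0.5782, v₂ = 2.7951

heading to target = atan2(5−-0.5, 0−1) = 1.7506
Δθ = wrap(1.7506 − 2.6180) = -0.8673; ω₁ = Δθ/dt₁ = -0.5782
distance = √((0−1)² + (5−-0.5)²) = 5.5902; v₂ = distance/dt₂ = 2.7951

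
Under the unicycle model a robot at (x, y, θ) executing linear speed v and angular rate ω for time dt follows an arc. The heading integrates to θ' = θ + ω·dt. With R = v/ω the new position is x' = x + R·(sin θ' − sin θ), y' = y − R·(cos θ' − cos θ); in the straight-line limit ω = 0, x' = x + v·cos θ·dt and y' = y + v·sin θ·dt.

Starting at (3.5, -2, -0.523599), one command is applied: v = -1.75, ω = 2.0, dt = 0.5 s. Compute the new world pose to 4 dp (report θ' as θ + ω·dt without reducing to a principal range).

(2.6612, -1.9802, 0.4764)

θ' = -0.5236 + 2.0·0.5 = 0.4764
R = v/ω = -1.75/2.0 = -0.8750
x' = 3.5 + -0.8750·(sin 0.4764 − sin -0.5236) = 2.6612
y' = -2 − -0.8750·(cos 0.4764 − cos -0.5236) = -1.9802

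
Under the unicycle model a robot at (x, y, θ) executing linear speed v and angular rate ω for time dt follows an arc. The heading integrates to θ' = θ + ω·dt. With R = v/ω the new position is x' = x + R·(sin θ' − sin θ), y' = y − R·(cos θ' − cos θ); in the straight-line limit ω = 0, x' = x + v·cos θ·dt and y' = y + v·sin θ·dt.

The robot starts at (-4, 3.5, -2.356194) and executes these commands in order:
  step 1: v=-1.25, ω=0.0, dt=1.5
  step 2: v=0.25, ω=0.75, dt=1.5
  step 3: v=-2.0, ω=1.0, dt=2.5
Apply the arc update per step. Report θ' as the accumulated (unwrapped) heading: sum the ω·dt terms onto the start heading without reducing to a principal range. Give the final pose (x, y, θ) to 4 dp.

step 1: θ'=-2.3562 (straight) → pose (-2.6742, 4.8258, -2.3562)
step 2: θ'=-1.2312 (R=0.3333) → pose (-2.7528, 4.4791, -1.2312)
step 3: θ'=1.2688 (R=-2.0000) → pose (-6.5480, 4.4077, 1.2688)

(-6.5480, 4.4077, 1.2688)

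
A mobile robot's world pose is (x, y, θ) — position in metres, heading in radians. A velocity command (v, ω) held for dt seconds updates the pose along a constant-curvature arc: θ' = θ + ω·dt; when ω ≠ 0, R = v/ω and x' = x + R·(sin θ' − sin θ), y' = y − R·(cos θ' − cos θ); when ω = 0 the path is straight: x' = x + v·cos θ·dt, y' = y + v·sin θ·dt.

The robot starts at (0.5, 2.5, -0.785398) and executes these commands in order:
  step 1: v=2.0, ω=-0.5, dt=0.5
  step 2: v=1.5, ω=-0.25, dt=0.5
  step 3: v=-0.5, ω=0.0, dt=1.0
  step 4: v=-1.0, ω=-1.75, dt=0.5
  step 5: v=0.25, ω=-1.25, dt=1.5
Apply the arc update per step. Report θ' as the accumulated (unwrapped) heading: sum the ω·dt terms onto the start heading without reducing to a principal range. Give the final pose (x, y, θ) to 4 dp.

step 1: θ'=-1.0354 (R=-4.0000) → pose (1.1118, 1.7123, -1.0354)
step 2: θ'=-1.1604 (R=-6.0000) → pose (1.4532, 1.0451, -1.1604)
step 3: θ'=-1.1604 (straight) → pose (1.2537, 1.5035, -1.1604)
step 4: θ'=-2.0354 (R=0.5714) → pose (1.2668, 1.9876, -2.0354)
step 5: θ'=-3.9104 (R=-0.2000) → pose (0.9490, 1.9334, -3.9104)

(0.9490, 1.9334, -3.9104)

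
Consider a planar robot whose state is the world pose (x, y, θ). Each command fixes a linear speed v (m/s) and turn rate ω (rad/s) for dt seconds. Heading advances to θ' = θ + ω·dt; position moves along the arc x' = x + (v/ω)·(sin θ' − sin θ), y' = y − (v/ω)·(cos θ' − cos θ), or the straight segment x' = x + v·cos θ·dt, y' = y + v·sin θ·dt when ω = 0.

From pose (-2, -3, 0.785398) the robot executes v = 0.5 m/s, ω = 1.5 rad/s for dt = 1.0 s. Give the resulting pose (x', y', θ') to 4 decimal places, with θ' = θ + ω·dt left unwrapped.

(-1.9839, -2.5459, 2.2854)

θ' = 0.7854 + 1.5·1.0 = 2.2854
R = v/ω = 0.5/1.5 = 0.3333
x' = -2 + 0.3333·(sin 2.2854 − sin 0.7854) = -1.9839
y' = -3 − 0.3333·(cos 2.2854 − cos 0.7854) = -2.5459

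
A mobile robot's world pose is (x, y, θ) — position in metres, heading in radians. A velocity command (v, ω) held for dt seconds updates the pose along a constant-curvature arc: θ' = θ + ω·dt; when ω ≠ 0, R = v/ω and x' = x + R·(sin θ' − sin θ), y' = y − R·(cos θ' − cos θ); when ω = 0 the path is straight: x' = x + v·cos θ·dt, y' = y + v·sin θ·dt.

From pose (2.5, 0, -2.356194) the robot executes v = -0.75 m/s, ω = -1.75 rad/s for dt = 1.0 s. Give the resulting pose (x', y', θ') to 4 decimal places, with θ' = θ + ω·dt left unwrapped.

θ' = -2.3562 + -1.75·1.0 = -4.1062
R = v/ω = -0.75/-1.75 = 0.4286
x' = 2.5 + 0.4286·(sin -4.1062 − sin -2.3562) = 3.1553
y' = 0 − 0.4286·(cos -4.1062 − cos -2.3562) = -0.0589

(3.1553, -0.0589, -4.1062)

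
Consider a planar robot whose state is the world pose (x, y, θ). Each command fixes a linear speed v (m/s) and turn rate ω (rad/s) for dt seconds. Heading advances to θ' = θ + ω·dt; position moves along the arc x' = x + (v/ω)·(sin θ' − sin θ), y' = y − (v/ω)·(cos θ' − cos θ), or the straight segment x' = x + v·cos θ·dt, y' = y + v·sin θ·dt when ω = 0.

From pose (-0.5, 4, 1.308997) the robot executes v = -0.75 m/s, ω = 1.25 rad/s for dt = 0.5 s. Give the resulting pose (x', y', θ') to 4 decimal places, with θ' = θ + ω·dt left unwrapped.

(-0.4813, 3.6315, 1.9340)

θ' = 1.3090 + 1.25·0.5 = 1.9340
R = v/ω = -0.75/1.25 = -0.6000
x' = -0.5 + -0.6000·(sin 1.9340 − sin 1.3090) = -0.4813
y' = 4 − -0.6000·(cos 1.9340 − cos 1.3090) = 3.6315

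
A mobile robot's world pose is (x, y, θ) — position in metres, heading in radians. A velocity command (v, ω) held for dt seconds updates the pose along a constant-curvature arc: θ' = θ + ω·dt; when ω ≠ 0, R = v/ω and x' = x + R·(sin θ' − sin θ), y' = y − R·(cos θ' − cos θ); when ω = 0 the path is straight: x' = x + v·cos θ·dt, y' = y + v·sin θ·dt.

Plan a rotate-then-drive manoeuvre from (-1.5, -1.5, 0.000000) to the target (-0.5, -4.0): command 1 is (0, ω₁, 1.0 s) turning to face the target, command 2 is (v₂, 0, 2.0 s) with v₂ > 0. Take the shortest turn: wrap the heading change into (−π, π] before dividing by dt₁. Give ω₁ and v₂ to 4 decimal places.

heading to target = atan2(-4−-1.5, -0.5−-1.5) = -1.1903
Δθ = wrap(-1.1903 − 0.0000) = -1.1903; ω₁ = Δθ/dt₁ = -1.1903
distance = √((-0.5−-1.5)² + (-4−-1.5)²) = 2.6926; v₂ = distance/dt₂ = 1.3463

ω₁ = -1.1903, v₂ = 1.3463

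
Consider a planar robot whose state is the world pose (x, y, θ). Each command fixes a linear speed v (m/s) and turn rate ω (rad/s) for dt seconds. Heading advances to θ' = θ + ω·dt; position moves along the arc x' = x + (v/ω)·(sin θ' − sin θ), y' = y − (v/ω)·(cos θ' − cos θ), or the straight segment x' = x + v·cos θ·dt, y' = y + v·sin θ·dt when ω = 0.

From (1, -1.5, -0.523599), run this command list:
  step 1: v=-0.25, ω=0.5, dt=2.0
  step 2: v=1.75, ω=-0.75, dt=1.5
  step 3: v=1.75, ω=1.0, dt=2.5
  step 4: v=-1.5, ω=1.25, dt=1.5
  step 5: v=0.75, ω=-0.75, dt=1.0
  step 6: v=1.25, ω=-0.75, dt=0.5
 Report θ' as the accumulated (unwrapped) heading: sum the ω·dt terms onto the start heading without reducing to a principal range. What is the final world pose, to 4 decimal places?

(6.2548, -0.4296, 2.6014)

step 1: θ'=0.4764 (R=-0.5000) → pose (0.5207, -1.4887, 0.4764)
step 2: θ'=-0.6486 (R=-2.3333) → pose (3.0002, -1.7027, -0.6486)
step 3: θ'=1.8514 (R=1.7500) → pose (5.7389, 0.1766, 1.8514)
step 4: θ'=3.7264 (R=-1.2000) → pose (7.5544, -0.4917, 3.7264)
step 5: θ'=2.9764 (R=-1.0000) → pose (6.8379, -0.6443, 2.9764)
step 6: θ'=2.6014 (R=-1.6667) → pose (6.2548, -0.4296, 2.6014)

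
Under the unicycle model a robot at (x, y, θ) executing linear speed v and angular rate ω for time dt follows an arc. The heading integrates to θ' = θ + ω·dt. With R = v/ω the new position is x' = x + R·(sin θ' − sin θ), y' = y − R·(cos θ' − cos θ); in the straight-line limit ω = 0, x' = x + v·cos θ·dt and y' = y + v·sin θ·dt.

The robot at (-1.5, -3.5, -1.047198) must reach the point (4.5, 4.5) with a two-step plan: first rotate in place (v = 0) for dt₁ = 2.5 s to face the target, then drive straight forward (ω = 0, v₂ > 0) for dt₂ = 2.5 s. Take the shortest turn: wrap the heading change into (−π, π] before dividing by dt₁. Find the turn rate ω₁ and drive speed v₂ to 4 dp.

ω₁ = 0.7898, v₂ = 4.0000

heading to target = atan2(4.5−-3.5, 4.5−-1.5) = 0.9273
Δθ = wrap(0.9273 − -1.0472) = 1.9745; ω₁ = Δθ/dt₁ = 0.7898
distance = √((4.5−-1.5)² + (4.5−-3.5)²) = 10.0000; v₂ = distance/dt₂ = 4.0000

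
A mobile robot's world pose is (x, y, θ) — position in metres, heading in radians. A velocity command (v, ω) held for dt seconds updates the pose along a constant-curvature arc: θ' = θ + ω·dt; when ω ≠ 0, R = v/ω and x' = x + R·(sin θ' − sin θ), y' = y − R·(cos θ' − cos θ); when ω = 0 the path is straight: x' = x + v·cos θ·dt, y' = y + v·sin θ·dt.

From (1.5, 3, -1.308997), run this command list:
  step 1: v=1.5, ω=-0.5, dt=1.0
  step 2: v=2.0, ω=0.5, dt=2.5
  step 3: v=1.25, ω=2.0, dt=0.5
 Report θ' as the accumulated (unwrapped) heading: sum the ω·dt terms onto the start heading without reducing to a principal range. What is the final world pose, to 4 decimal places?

step 1: θ'=-1.8090 (R=-3.0000) → pose (1.5175, 1.5157, -1.8090)
step 2: θ'=-0.5590 (R=4.0000) → pose (3.2832, -2.8193, -0.5590)
step 3: θ'=0.4410 (R=0.6250) → pose (3.8815, -2.8546, 0.4410)

(3.8815, -2.8546, 0.4410)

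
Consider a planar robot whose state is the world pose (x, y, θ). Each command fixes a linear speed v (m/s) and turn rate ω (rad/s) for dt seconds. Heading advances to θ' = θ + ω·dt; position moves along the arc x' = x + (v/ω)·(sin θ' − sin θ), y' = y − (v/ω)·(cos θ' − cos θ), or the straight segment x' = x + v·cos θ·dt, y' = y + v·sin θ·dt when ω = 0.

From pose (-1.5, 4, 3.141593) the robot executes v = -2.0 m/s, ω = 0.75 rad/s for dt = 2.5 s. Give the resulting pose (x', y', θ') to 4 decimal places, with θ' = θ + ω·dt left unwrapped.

θ' = 3.1416 + 0.75·2.5 = 5.0166
R = v/ω = -2.0/0.75 = -2.6667
x' = -1.5 + -2.6667·(sin 5.0166 − sin 3.1416) = 1.0442
y' = 4 − -2.6667·(cos 5.0166 − cos 3.1416) = 7.4654

(1.0442, 7.4654, 5.0166)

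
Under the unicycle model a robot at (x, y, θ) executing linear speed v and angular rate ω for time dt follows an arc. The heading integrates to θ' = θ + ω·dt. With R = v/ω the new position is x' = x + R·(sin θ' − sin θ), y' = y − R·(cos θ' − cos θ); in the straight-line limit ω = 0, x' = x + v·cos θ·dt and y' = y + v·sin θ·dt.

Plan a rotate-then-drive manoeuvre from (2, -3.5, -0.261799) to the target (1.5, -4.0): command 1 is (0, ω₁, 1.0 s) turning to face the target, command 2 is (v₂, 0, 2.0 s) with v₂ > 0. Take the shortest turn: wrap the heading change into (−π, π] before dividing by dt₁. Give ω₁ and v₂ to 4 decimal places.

ω₁ = -2.0944, v₂ = 0.3536

heading to target = atan2(-4−-3.5, 1.5−2) = -2.3562
Δθ = wrap(-2.3562 − -0.2618) = -2.0944; ω₁ = Δθ/dt₁ = -2.0944
distance = √((1.5−2)² + (-4−-3.5)²) = 0.7071; v₂ = distance/dt₂ = 0.3536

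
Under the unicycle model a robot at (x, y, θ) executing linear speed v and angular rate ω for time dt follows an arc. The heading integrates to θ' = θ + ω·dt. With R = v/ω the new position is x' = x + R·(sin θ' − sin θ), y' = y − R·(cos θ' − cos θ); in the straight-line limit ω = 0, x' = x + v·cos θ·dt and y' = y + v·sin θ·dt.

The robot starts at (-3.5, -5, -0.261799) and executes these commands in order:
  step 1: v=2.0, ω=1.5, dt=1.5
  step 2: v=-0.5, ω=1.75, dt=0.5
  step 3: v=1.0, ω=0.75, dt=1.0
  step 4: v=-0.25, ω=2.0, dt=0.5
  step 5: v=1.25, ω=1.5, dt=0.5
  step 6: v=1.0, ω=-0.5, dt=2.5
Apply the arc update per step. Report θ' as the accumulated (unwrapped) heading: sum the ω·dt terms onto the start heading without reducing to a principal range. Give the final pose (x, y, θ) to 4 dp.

step 1: θ'=1.9882 (R=1.3333) → pose (-1.9360, -3.1716, 1.9882)
step 2: θ'=2.8632 (R=-0.2857) → pose (-1.7534, -3.3305, 2.8632)
step 3: θ'=3.6132 (R=1.3333) → pose (-2.7256, -3.4247, 3.6132)
step 4: θ'=4.6132 (R=-0.1250) → pose (-2.6580, -3.3257, 4.6132)
step 5: θ'=5.3632 (R=0.8333) → pose (-2.4917, -3.9131, 5.3632)
step 6: θ'=4.1132 (R=-2.0000) → pose (-2.4313, -6.2527, 4.1132)

(-2.4313, -6.2527, 4.1132)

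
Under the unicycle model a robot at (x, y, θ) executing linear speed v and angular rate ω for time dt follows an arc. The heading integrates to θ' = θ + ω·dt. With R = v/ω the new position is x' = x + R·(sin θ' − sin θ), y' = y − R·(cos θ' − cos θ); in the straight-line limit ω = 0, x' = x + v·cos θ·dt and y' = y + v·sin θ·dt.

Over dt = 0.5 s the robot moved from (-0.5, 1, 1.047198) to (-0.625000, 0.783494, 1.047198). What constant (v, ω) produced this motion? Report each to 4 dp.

Δθ = 1.047198 − 1.047198 = 0.000000
ω = Δθ/dt = 0.000000/0.5 = 0.0000
ω = 0 → v = (Δx·cos θ + Δy·sin θ)/dt = -0.5000

v = -0.5000, ω = 0.0000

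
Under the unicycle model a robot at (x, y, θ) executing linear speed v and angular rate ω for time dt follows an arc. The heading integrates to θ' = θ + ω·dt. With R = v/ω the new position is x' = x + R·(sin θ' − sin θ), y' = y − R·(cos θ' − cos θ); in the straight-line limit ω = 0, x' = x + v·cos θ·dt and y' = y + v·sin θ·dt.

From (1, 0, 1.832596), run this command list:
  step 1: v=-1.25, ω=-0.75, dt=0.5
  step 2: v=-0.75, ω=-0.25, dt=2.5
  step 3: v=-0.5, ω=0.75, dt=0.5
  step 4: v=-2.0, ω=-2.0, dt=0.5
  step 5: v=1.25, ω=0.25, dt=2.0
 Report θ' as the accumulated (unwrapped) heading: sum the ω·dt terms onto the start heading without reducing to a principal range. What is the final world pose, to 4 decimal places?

(1.6452, -2.0417, 0.7076)

step 1: θ'=1.4576 (R=1.6667) → pose (1.0461, -0.6196, 1.4576)
step 2: θ'=0.8326 (R=3.0000) → pose (0.2844, -2.2996, 0.8326)
step 3: θ'=1.2076 (R=-0.6667) → pose (0.1543, -2.5114, 1.2076)
step 4: θ'=0.2076 (R=1.0000) → pose (-0.5743, -3.1347, 0.2076)
step 5: θ'=0.7076 (R=5.0000) → pose (1.6452, -2.0417, 0.7076)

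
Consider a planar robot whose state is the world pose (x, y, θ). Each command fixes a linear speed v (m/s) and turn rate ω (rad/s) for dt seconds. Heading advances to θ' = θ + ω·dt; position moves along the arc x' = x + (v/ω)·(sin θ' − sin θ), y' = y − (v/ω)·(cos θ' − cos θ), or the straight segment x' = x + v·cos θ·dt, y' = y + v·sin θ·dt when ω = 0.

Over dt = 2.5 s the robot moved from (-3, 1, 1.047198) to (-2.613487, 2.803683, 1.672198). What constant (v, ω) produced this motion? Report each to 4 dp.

v = 0.7500, ω = 0.2500

Δθ = 1.672198 − 1.047198 = 0.625000
ω = Δθ/dt = 0.625000/2.5 = 0.2500
R = −Δy/(cos θ' − cos θ) = 3.0000
v = R·ω = 3.0000·0.2500 = 0.7500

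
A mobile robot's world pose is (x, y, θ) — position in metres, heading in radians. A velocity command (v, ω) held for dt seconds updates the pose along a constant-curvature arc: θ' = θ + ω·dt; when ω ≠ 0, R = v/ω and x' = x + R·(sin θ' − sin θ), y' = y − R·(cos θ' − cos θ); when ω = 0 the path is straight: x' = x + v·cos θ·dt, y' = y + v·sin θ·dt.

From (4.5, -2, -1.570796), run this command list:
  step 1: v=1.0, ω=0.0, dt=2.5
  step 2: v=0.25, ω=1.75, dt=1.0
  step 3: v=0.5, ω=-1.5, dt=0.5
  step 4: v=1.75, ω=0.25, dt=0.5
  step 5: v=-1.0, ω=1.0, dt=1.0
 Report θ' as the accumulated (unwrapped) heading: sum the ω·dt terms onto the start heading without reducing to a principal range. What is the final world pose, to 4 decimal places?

step 1: θ'=-1.5708 (straight) → pose (4.5000, -4.5000, -1.5708)
step 2: θ'=0.1792 (R=0.1429) → pose (4.6683, -4.6406, 0.1792)
step 3: θ'=-0.5708 (R=-0.3333) → pose (4.9078, -4.6881, -0.5708)
step 4: θ'=-0.4458 (R=7.0000) → pose (5.6717, -5.1137, -0.4458)
step 5: θ'=0.5542 (R=-1.0000) → pose (4.7143, -5.1656, 0.5542)

(4.7143, -5.1656, 0.5542)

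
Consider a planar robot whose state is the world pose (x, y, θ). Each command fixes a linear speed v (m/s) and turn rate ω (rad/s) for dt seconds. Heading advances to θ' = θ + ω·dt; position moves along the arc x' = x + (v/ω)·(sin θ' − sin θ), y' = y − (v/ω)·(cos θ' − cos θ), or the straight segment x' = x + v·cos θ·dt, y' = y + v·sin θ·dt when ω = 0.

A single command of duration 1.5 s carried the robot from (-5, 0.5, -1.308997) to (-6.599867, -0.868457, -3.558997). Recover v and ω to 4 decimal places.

Δθ = -3.558997 − -1.308997 = -2.250000
ω = Δθ/dt = -2.250000/1.5 = -1.5000
R = Δx/(sin θ' − sin θ) = -1.1667
v = R·ω = -1.1667·-1.5000 = 1.7500

v = 1.7500, ω = -1.5000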